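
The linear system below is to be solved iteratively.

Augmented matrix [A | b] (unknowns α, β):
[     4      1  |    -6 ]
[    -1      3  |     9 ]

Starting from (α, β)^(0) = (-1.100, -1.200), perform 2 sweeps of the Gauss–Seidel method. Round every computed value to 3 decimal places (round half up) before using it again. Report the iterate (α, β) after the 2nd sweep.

Iteration 1:
  α = (-6 - (1)·-1.200) / (4) = -1.200
  β = (9 - (-1)·-1.200) / (3) = 2.600
Iteration 2:
  α = (-6 - (1)·2.600) / (4) = -2.150
  β = (9 - (-1)·-2.150) / (3) = 2.283

(-2.150, 2.283)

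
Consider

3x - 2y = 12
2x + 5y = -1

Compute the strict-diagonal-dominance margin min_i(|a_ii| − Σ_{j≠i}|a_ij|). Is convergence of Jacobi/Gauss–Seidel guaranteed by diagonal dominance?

row 1: |3| − (2) = 1
row 2: |5| − (2) = 3
minimum over rows = 1 → strictly diagonally dominant (convergence guaranteed)

1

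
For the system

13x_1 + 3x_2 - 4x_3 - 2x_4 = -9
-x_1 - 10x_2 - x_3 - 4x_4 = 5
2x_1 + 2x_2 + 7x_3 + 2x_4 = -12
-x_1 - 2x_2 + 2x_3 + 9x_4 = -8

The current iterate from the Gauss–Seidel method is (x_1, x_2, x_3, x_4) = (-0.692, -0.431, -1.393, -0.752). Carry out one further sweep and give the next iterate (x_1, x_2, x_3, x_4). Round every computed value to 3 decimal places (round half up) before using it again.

One sweep:
  x_1 = (-9 - (3)·-0.431 - (-4)·-1.393 - (-2)·-0.752) / (13) = -1.137
  x_2 = (5 - (-1)·-1.137 - (-1)·-1.393 - (-4)·-0.752) / (-10) = 0.054
  x_3 = (-12 - (2)·-1.137 - (2)·0.054 - (2)·-0.752) / (7) = -1.190
  x_4 = (-8 - (-1)·-1.137 - (-2)·0.054 - (2)·-1.190) / (9) = -0.739

(-1.137, 0.054, -1.190, -0.739)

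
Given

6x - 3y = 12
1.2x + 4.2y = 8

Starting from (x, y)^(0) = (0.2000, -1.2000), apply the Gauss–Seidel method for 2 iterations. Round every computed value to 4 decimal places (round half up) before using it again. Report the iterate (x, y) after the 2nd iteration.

(2.7524, 1.1184)

Iteration 1:
  x = (12 - (-3)·-1.2000) / (6) = 1.4000
  y = (8 - (1.2)·1.4000) / (4.2) = 1.5048
Iteration 2:
  x = (12 - (-3)·1.5048) / (6) = 2.7524
  y = (8 - (1.2)·2.7524) / (4.2) = 1.1184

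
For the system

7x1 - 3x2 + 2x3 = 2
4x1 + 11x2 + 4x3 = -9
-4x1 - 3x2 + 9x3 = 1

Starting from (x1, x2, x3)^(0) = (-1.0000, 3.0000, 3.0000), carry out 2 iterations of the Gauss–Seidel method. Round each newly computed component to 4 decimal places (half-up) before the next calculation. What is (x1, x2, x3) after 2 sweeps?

(-0.5597, -0.5076, -0.3068)

Iteration 1:
  x1 = (2 - (-3)·3.0000 - (2)·3.0000) / (7) = 0.7143
  x2 = (-9 - (4)·0.7143 - (4)·3.0000) / (11) = -2.1688
  x3 = (1 - (-4)·0.7143 - (-3)·-2.1688) / (9) = -0.2944
Iteration 2:
  x1 = (2 - (-3)·-2.1688 - (2)·-0.2944) / (7) = -0.5597
  x2 = (-9 - (4)·-0.5597 - (4)·-0.2944) / (11) = -0.5076
  x3 = (1 - (-4)·-0.5597 - (-3)·-0.5076) / (9) = -0.3068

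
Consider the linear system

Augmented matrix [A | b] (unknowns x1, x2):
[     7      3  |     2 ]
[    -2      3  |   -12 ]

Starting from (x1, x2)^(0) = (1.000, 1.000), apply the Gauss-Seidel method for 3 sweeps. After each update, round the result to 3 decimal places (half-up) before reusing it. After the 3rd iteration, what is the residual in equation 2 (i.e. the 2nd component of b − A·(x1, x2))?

Iteration 1:
  x1 = (2 - (3)·1.000) / (7) = -0.143
  x2 = (-12 - (-2)·-0.143) / (3) = -4.095
Iteration 2:
  x1 = (2 - (3)·-4.095) / (7) = 2.041
  x2 = (-12 - (-2)·2.041) / (3) = -2.639
Iteration 3:
  x1 = (2 - (3)·-2.639) / (7) = 1.417
  x2 = (-12 - (-2)·1.417) / (3) = -3.055
Residual b − A·x = (1.246, -0.001)

-0.001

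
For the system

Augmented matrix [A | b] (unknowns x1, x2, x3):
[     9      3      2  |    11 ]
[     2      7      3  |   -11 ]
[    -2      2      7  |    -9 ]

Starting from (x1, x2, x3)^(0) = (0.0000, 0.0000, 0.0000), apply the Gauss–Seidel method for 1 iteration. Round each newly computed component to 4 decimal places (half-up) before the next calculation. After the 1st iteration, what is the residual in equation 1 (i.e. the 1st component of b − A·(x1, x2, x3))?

6.5376

Iteration 1:
  x1 = (11 - (3)·0.0000 - (2)·0.0000) / (9) = 1.2222
  x2 = (-11 - (2)·1.2222 - (3)·0.0000) / (7) = -1.9206
  x3 = (-9 - (-2)·1.2222 - (2)·-1.9206) / (7) = -0.3878
Residual b − A·x = (6.5376, 1.1632, 0.0002)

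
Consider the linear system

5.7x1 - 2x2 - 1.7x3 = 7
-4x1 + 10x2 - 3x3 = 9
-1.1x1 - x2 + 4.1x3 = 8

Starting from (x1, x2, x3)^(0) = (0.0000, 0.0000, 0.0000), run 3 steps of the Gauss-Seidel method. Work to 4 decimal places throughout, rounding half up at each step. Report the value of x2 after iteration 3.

Iteration 1:
  x1 = (7 - (-2)·0.0000 - (-1.7)·0.0000) / (5.7) = 1.2281
  x2 = (9 - (-4)·1.2281 - (-3)·0.0000) / (10) = 1.3912
  x3 = (8 - (-1.1)·1.2281 - (-1)·1.3912) / (4.1) = 2.6200
Iteration 2:
  x1 = (7 - (-2)·1.3912 - (-1.7)·2.6200) / (5.7) = 2.4976
  x2 = (9 - (-4)·2.4976 - (-3)·2.6200) / (10) = 2.6850
  x3 = (8 - (-1.1)·2.4976 - (-1)·2.6850) / (4.1) = 3.2762
Iteration 3:
  x1 = (7 - (-2)·2.6850 - (-1.7)·3.2762) / (5.7) = 3.1473
  x2 = (9 - (-4)·3.1473 - (-3)·3.2762) / (10) = 3.1418
  x3 = (8 - (-1.1)·3.1473 - (-1)·3.1418) / (4.1) = 3.5619

3.1418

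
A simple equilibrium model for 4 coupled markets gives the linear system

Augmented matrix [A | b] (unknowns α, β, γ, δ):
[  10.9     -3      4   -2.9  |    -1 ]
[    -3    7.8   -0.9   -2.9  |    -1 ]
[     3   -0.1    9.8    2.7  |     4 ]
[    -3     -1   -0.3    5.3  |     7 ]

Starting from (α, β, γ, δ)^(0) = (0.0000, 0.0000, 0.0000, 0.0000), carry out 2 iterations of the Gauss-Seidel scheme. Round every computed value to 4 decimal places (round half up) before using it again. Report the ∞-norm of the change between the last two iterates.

Iteration 1:
  α = (-1 - (-3)·0.0000 - (4)·0.0000 - (-2.9)·0.0000) / (10.9) = -0.0917
  β = (-1 - (-3)·-0.0917 - (-0.9)·0.0000 - (-2.9)·0.0000) / (7.8) = -0.1635
  γ = (4 - (3)·-0.0917 - (-0.1)·-0.1635 - (2.7)·0.0000) / (9.8) = 0.4346
  δ = (7 - (-3)·-0.0917 - (-1)·-0.1635 - (-0.3)·0.4346) / (5.3) = 1.2626
Iteration 2:
  α = (-1 - (-3)·-0.1635 - (4)·0.4346 - (-2.9)·1.2626) / (10.9) = 0.0397
  β = (-1 - (-3)·0.0397 - (-0.9)·0.4346 - (-2.9)·1.2626) / (7.8) = 0.4066
  γ = (4 - (3)·0.0397 - (-0.1)·0.4066 - (2.7)·1.2626) / (9.8) = 0.0523
  δ = (7 - (-3)·0.0397 - (-1)·0.4066 - (-0.3)·0.0523) / (5.3) = 1.4229
Change: (0.1314, 0.5701, -0.3823, 0.1603) → max |·| = 0.5701

0.5701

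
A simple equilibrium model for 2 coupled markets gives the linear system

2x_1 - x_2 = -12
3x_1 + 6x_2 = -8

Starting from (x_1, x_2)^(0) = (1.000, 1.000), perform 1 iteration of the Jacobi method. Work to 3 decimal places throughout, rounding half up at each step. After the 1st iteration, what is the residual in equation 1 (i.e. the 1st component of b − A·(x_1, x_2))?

Iteration 1:
  x_1 = (-12 - (-1)·1.000) / (2) = -5.500
  x_2 = (-8 - (3)·1.000) / (6) = -1.833
Residual b − A·x = (-2.833, 19.498)

-2.833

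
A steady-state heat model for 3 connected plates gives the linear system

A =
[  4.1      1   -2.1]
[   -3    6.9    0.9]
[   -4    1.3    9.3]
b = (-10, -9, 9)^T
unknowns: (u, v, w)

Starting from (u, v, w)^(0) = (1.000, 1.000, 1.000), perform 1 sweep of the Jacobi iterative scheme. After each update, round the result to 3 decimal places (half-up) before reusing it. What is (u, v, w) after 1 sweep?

Iteration 1:
  u = (-10 - (1)·1.000 - (-2.1)·1.000) / (4.1) = -2.171
  v = (-9 - (-3)·1.000 - (0.9)·1.000) / (6.9) = -1.000
  w = (9 - (-4)·1.000 - (1.3)·1.000) / (9.3) = 1.258

(-2.171, -1.000, 1.258)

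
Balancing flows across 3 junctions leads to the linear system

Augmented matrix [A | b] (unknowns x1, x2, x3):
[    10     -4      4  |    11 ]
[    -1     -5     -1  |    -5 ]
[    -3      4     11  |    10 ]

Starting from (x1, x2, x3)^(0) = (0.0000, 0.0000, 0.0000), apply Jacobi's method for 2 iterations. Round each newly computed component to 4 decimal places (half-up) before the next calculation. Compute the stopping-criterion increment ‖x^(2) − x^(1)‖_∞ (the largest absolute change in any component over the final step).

0.4018

Iteration 1:
  x1 = (11 - (-4)·0.0000 - (4)·0.0000) / (10) = 1.1000
  x2 = (-5 - (-1)·0.0000 - (-1)·0.0000) / (-5) = 1.0000
  x3 = (10 - (-3)·0.0000 - (4)·0.0000) / (11) = 0.9091
Iteration 2:
  x1 = (11 - (-4)·1.0000 - (4)·0.9091) / (10) = 1.1364
  x2 = (-5 - (-1)·1.1000 - (-1)·0.9091) / (-5) = 0.5982
  x3 = (10 - (-3)·1.1000 - (4)·1.0000) / (11) = 0.8455
Change: (0.0364, -0.4018, -0.0636) → max |·| = 0.4018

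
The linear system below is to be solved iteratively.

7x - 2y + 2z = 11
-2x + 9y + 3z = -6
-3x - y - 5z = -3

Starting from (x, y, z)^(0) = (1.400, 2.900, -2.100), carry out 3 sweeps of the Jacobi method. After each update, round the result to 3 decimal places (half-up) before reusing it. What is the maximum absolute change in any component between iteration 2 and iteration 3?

Iteration 1:
  x = (11 - (-2)·2.900 - (2)·-2.100) / (7) = 3.000
  y = (-6 - (-2)·1.400 - (3)·-2.100) / (9) = 0.344
  z = (-3 - (-3)·1.400 - (-1)·2.900) / (-5) = -0.820
Iteration 2:
  x = (11 - (-2)·0.344 - (2)·-0.820) / (7) = 1.904
  y = (-6 - (-2)·3.000 - (3)·-0.820) / (9) = 0.273
  z = (-3 - (-3)·3.000 - (-1)·0.344) / (-5) = -1.269
Iteration 3:
  x = (11 - (-2)·0.273 - (2)·-1.269) / (7) = 2.012
  y = (-6 - (-2)·1.904 - (3)·-1.269) / (9) = 0.179
  z = (-3 - (-3)·1.904 - (-1)·0.273) / (-5) = -0.597
Change: (0.108, -0.094, 0.672) → max |·| = 0.672

0.672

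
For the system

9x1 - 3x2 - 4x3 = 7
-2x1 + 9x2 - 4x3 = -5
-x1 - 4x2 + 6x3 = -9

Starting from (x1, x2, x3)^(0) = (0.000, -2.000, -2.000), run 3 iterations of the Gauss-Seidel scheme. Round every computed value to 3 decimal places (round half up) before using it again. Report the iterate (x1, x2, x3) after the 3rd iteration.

(-1.203, -2.146, -3.131)

Iteration 1:
  x1 = (7 - (-3)·-2.000 - (-4)·-2.000) / (9) = -0.778
  x2 = (-5 - (-2)·-0.778 - (-4)·-2.000) / (9) = -1.617
  x3 = (-9 - (-1)·-0.778 - (-4)·-1.617) / (6) = -2.708
Iteration 2:
  x1 = (7 - (-3)·-1.617 - (-4)·-2.708) / (9) = -0.965
  x2 = (-5 - (-2)·-0.965 - (-4)·-2.708) / (9) = -1.974
  x3 = (-9 - (-1)·-0.965 - (-4)·-1.974) / (6) = -2.977
Iteration 3:
  x1 = (7 - (-3)·-1.974 - (-4)·-2.977) / (9) = -1.203
  x2 = (-5 - (-2)·-1.203 - (-4)·-2.977) / (9) = -2.146
  x3 = (-9 - (-1)·-1.203 - (-4)·-2.146) / (6) = -3.131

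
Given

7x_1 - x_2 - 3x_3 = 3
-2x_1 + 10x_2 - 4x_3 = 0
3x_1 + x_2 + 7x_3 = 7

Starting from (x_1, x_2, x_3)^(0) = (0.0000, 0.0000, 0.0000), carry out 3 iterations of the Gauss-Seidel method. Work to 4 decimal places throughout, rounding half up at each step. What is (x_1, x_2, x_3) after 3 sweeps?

(0.7520, 0.3884, 0.6222)

Iteration 1:
  x_1 = (3 - (-1)·0.0000 - (-3)·0.0000) / (7) = 0.4286
  x_2 = (0 - (-2)·0.4286 - (-4)·0.0000) / (10) = 0.0857
  x_3 = (7 - (3)·0.4286 - (1)·0.0857) / (7) = 0.8041
Iteration 2:
  x_1 = (3 - (-1)·0.0857 - (-3)·0.8041) / (7) = 0.7854
  x_2 = (0 - (-2)·0.7854 - (-4)·0.8041) / (10) = 0.4787
  x_3 = (7 - (3)·0.7854 - (1)·0.4787) / (7) = 0.5950
Iteration 3:
  x_1 = (3 - (-1)·0.4787 - (-3)·0.5950) / (7) = 0.7520
  x_2 = (0 - (-2)·0.7520 - (-4)·0.5950) / (10) = 0.3884
  x_3 = (7 - (3)·0.7520 - (1)·0.3884) / (7) = 0.6222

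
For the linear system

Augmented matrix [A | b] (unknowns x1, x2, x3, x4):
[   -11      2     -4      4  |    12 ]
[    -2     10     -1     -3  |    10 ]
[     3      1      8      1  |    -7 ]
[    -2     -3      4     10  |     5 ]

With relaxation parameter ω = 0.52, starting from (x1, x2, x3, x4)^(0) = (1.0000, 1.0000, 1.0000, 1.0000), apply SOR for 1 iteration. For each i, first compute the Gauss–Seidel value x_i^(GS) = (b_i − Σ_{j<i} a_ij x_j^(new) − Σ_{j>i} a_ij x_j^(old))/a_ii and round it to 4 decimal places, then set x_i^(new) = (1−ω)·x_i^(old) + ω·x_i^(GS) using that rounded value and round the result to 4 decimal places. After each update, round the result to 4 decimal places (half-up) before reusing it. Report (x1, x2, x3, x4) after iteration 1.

Iteration 1:
  x1: GS value = (12 - (2)·1.0000 - (-4)·1.0000 - (4)·1.0000) / (-11) = -0.9091;  x1 ← (1−ω)·1.0000 + ω·-0.9091 = 0.0073
  x2: GS value = (10 - (-2)·0.0073 - (-1)·1.0000 - (-3)·1.0000) / (10) = 1.4015;  x2 ← (1−ω)·1.0000 + ω·1.4015 = 1.2088
  x3: GS value = (-7 - (3)·0.0073 - (1)·1.2088 - (1)·1.0000) / (8) = -1.1538;  x3 ← (1−ω)·1.0000 + ω·-1.1538 = -0.1200
  x4: GS value = (5 - (-2)·0.0073 - (-3)·1.2088 - (4)·-0.1200) / (10) = 0.9121;  x4 ← (1−ω)·1.0000 + ω·0.9121 = 0.9543

(0.0073, 1.2088, -0.1200, 0.9543)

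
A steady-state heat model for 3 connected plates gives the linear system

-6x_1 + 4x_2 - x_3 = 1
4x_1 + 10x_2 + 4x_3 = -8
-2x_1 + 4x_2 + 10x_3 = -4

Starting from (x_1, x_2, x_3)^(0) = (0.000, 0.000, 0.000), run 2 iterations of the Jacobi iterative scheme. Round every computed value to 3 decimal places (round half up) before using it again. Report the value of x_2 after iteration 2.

-0.573

Iteration 1:
  x_1 = (1 - (4)·0.000 - (-1)·0.000) / (-6) = -0.167
  x_2 = (-8 - (4)·0.000 - (4)·0.000) / (10) = -0.800
  x_3 = (-4 - (-2)·0.000 - (4)·0.000) / (10) = -0.400
Iteration 2:
  x_1 = (1 - (4)·-0.800 - (-1)·-0.400) / (-6) = -0.633
  x_2 = (-8 - (4)·-0.167 - (4)·-0.400) / (10) = -0.573
  x_3 = (-4 - (-2)·-0.167 - (4)·-0.800) / (10) = -0.113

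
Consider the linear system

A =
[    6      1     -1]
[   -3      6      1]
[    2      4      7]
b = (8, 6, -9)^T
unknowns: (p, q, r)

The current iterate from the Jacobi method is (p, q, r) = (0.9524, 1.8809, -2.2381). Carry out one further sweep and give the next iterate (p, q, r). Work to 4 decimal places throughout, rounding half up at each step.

One sweep:
  p = (8 - (1)·1.8809 - (-1)·-2.2381) / (6) = 0.6468
  q = (6 - (-3)·0.9524 - (1)·-2.2381) / (6) = 1.8492
  r = (-9 - (2)·0.9524 - (4)·1.8809) / (7) = -2.6326

(0.6468, 1.8492, -2.6326)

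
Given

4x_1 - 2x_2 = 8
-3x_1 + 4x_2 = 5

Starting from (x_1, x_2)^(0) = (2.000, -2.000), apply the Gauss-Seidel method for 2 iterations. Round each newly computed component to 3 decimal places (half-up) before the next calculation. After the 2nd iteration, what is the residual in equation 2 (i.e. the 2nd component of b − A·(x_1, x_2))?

Iteration 1:
  x_1 = (8 - (-2)·-2.000) / (4) = 1.000
  x_2 = (5 - (-3)·1.000) / (4) = 2.000
Iteration 2:
  x_1 = (8 - (-2)·2.000) / (4) = 3.000
  x_2 = (5 - (-3)·3.000) / (4) = 3.500
Residual b − A·x = (3.000, 0.000)

0.000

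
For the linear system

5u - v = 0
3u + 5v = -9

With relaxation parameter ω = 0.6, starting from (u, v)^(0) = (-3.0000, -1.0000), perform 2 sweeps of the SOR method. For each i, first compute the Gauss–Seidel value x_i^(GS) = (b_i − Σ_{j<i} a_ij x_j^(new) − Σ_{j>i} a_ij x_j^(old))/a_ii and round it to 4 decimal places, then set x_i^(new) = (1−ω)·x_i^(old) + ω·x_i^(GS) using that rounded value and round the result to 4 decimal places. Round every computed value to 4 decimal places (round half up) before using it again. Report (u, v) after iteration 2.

Iteration 1:
  u: GS value = (0 - (-1)·-1.0000) / (5) = -0.2000;  u ← (1−ω)·-3.0000 + ω·-0.2000 = -1.3200
  v: GS value = (-9 - (3)·-1.3200) / (5) = -1.0080;  v ← (1−ω)·-1.0000 + ω·-1.0080 = -1.0048
Iteration 2:
  u: GS value = (0 - (-1)·-1.0048) / (5) = -0.2010;  u ← (1−ω)·-1.3200 + ω·-0.2010 = -0.6486
  v: GS value = (-9 - (3)·-0.6486) / (5) = -1.4108;  v ← (1−ω)·-1.0048 + ω·-1.4108 = -1.2484

(-0.6486, -1.2484)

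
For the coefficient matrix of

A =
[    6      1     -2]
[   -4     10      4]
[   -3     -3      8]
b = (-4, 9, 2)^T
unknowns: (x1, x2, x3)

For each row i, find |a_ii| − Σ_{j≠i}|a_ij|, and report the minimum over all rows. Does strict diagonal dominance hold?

row 1: |6| − (1+2) = 3
row 2: |10| − (4+4) = 2
row 3: |8| − (3+3) = 2
minimum over rows = 2 → strictly diagonally dominant (convergence guaranteed)

2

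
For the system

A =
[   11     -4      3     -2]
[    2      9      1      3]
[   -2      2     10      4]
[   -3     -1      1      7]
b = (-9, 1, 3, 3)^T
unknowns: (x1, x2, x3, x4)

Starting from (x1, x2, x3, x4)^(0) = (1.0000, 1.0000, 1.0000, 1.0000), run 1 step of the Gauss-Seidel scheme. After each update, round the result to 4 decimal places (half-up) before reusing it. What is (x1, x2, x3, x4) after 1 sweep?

Iteration 1:
  x1 = (-9 - (-4)·1.0000 - (3)·1.0000 - (-2)·1.0000) / (11) = -0.5455
  x2 = (1 - (2)·-0.5455 - (1)·1.0000 - (3)·1.0000) / (9) = -0.2121
  x3 = (3 - (-2)·-0.5455 - (2)·-0.2121 - (4)·1.0000) / (10) = -0.1667
  x4 = (3 - (-3)·-0.5455 - (-1)·-0.2121 - (1)·-0.1667) / (7) = 0.1883

(-0.5455, -0.2121, -0.1667, 0.1883)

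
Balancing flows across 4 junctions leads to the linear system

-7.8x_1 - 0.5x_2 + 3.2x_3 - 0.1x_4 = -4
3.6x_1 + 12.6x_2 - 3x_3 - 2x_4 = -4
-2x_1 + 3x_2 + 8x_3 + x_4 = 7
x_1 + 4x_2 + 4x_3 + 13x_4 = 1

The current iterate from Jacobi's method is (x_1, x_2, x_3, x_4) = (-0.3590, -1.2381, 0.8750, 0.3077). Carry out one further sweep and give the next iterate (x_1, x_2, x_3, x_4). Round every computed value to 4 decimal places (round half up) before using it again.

(0.9472, 0.0423, 1.2111, 0.2163)

One sweep:
  x_1 = (-4 - (-0.5)·-1.2381 - (3.2)·0.8750 - (-0.1)·0.3077) / (-7.8) = 0.9472
  x_2 = (-4 - (3.6)·-0.3590 - (-3)·0.8750 - (-2)·0.3077) / (12.6) = 0.0423
  x_3 = (7 - (-2)·-0.3590 - (3)·-1.2381 - (1)·0.3077) / (8) = 1.2111
  x_4 = (1 - (1)·-0.3590 - (4)·-1.2381 - (4)·0.8750) / (13) = 0.2163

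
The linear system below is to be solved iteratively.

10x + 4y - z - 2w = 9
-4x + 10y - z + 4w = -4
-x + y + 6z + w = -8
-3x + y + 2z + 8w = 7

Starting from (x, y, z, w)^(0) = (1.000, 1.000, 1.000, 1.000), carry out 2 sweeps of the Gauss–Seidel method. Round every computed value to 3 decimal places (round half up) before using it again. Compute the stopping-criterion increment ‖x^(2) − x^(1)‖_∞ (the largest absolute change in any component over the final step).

Iteration 1:
  x = (9 - (4)·1.000 - (-1)·1.000 - (-2)·1.000) / (10) = 0.800
  y = (-4 - (-4)·0.800 - (-1)·1.000 - (4)·1.000) / (10) = -0.380
  z = (-8 - (-1)·0.800 - (1)·-0.380 - (1)·1.000) / (6) = -1.303
  w = (7 - (-3)·0.800 - (1)·-0.380 - (2)·-1.303) / (8) = 1.548
Iteration 2:
  x = (9 - (4)·-0.380 - (-1)·-1.303 - (-2)·1.548) / (10) = 1.231
  y = (-4 - (-4)·1.231 - (-1)·-1.303 - (4)·1.548) / (10) = -0.657
  z = (-8 - (-1)·1.231 - (1)·-0.657 - (1)·1.548) / (6) = -1.277
  w = (7 - (-3)·1.231 - (1)·-0.657 - (2)·-1.277) / (8) = 1.738
Change: (0.431, -0.277, 0.026, 0.190) → max |·| = 0.431

0.431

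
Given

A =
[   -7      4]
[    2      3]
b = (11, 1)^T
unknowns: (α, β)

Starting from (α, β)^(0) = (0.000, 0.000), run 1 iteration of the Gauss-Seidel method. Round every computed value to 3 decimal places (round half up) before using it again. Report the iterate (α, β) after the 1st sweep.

Iteration 1:
  α = (11 - (4)·0.000) / (-7) = -1.571
  β = (1 - (2)·-1.571) / (3) = 1.381

(-1.571, 1.381)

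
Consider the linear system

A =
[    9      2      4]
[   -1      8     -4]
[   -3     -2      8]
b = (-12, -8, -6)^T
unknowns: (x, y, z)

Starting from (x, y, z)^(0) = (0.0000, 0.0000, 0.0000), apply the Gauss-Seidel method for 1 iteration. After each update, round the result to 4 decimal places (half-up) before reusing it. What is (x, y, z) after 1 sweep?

(-1.3333, -1.1667, -1.5417)

Iteration 1:
  x = (-12 - (2)·0.0000 - (4)·0.0000) / (9) = -1.3333
  y = (-8 - (-1)·-1.3333 - (-4)·0.0000) / (8) = -1.1667
  z = (-6 - (-3)·-1.3333 - (-2)·-1.1667) / (8) = -1.5417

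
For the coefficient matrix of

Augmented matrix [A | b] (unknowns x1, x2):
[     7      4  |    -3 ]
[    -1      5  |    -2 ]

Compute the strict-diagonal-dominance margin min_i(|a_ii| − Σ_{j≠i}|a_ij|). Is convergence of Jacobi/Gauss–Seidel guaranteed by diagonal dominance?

3

row 1: |7| − (4) = 3
row 2: |5| − (1) = 4
minimum over rows = 3 → strictly diagonally dominant (convergence guaranteed)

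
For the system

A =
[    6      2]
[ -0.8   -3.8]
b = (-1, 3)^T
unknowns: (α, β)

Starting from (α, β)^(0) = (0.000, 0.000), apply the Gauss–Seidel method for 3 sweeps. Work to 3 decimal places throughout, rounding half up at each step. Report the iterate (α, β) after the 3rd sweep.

(0.102, -0.811)

Iteration 1:
  α = (-1 - (2)·0.000) / (6) = -0.167
  β = (3 - (-0.8)·-0.167) / (-3.8) = -0.754
Iteration 2:
  α = (-1 - (2)·-0.754) / (6) = 0.085
  β = (3 - (-0.8)·0.085) / (-3.8) = -0.807
Iteration 3:
  α = (-1 - (2)·-0.807) / (6) = 0.102
  β = (3 - (-0.8)·0.102) / (-3.8) = -0.811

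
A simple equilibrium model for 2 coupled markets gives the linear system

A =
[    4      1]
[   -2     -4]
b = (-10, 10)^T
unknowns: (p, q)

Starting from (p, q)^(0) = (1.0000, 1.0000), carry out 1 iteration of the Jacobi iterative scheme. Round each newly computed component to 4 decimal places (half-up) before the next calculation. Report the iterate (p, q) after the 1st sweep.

(-2.7500, -3.0000)

Iteration 1:
  p = (-10 - (1)·1.0000) / (4) = -2.7500
  q = (10 - (-2)·1.0000) / (-4) = -3.0000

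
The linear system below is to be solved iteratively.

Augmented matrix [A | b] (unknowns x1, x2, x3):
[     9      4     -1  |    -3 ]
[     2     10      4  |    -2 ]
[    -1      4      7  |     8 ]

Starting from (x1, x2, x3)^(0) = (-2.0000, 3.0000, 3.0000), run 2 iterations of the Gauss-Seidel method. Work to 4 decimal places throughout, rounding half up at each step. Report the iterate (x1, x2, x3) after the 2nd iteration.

(0.3481, -0.9096, 1.7124)

Iteration 1:
  x1 = (-3 - (4)·3.0000 - (-1)·3.0000) / (9) = -1.3333
  x2 = (-2 - (2)·-1.3333 - (4)·3.0000) / (10) = -1.1333
  x3 = (8 - (-1)·-1.3333 - (4)·-1.1333) / (7) = 1.6000
Iteration 2:
  x1 = (-3 - (4)·-1.1333 - (-1)·1.6000) / (9) = 0.3481
  x2 = (-2 - (2)·0.3481 - (4)·1.6000) / (10) = -0.9096
  x3 = (8 - (-1)·0.3481 - (4)·-0.9096) / (7) = 1.7124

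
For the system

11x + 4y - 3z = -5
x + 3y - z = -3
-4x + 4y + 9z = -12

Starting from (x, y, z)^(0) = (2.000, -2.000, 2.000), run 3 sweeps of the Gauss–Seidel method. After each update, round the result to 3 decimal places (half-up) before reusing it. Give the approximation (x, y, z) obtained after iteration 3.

(-0.340, -1.232, -0.937)

Iteration 1:
  x = (-5 - (4)·-2.000 - (-3)·2.000) / (11) = 0.818
  y = (-3 - (1)·0.818 - (-1)·2.000) / (3) = -0.606
  z = (-12 - (-4)·0.818 - (4)·-0.606) / (9) = -0.700
Iteration 2:
  x = (-5 - (4)·-0.606 - (-3)·-0.700) / (11) = -0.425
  y = (-3 - (1)·-0.425 - (-1)·-0.700) / (3) = -1.092
  z = (-12 - (-4)·-0.425 - (4)·-1.092) / (9) = -1.037
Iteration 3:
  x = (-5 - (4)·-1.092 - (-3)·-1.037) / (11) = -0.340
  y = (-3 - (1)·-0.340 - (-1)·-1.037) / (3) = -1.232
  z = (-12 - (-4)·-0.340 - (4)·-1.232) / (9) = -0.937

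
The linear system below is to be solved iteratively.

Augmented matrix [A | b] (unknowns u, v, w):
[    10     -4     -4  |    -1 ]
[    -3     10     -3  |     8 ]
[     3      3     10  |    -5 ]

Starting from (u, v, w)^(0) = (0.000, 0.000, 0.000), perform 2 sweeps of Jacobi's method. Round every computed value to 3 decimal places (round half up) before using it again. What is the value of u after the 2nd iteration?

0.020

Iteration 1:
  u = (-1 - (-4)·0.000 - (-4)·0.000) / (10) = -0.100
  v = (8 - (-3)·0.000 - (-3)·0.000) / (10) = 0.800
  w = (-5 - (3)·0.000 - (3)·0.000) / (10) = -0.500
Iteration 2:
  u = (-1 - (-4)·0.800 - (-4)·-0.500) / (10) = 0.020
  v = (8 - (-3)·-0.100 - (-3)·-0.500) / (10) = 0.620
  w = (-5 - (3)·-0.100 - (3)·0.800) / (10) = -0.710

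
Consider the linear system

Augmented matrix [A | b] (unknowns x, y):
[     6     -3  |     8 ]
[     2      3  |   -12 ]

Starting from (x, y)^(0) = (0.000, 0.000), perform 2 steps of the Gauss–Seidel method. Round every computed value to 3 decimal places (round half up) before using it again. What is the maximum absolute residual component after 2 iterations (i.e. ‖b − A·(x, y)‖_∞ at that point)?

Iteration 1:
  x = (8 - (-3)·0.000) / (6) = 1.333
  y = (-12 - (2)·1.333) / (3) = -4.889
Iteration 2:
  x = (8 - (-3)·-4.889) / (6) = -1.111
  y = (-12 - (2)·-1.111) / (3) = -3.259
Residual b − A·x = (4.889, -0.001); ∞-norm = 4.889

4.889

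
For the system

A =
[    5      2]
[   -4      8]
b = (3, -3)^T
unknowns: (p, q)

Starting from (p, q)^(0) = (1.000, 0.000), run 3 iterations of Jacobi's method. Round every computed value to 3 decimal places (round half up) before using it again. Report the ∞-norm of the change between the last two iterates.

Iteration 1:
  p = (3 - (2)·0.000) / (5) = 0.600
  q = (-3 - (-4)·1.000) / (8) = 0.125
Iteration 2:
  p = (3 - (2)·0.125) / (5) = 0.550
  q = (-3 - (-4)·0.600) / (8) = -0.075
Iteration 3:
  p = (3 - (2)·-0.075) / (5) = 0.630
  q = (-3 - (-4)·0.550) / (8) = -0.100
Change: (0.080, -0.025) → max |·| = 0.080

0.080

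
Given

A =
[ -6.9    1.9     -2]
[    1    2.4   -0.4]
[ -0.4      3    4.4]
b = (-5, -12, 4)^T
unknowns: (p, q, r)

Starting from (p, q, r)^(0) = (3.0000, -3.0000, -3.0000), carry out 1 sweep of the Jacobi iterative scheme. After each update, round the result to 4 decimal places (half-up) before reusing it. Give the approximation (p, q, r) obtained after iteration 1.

Iteration 1:
  p = (-5 - (1.9)·-3.0000 - (-2)·-3.0000) / (-6.9) = 0.7681
  q = (-12 - (1)·3.0000 - (-0.4)·-3.0000) / (2.4) = -6.7500
  r = (4 - (-0.4)·3.0000 - (3)·-3.0000) / (4.4) = 3.2273

(0.7681, -6.7500, 3.2273)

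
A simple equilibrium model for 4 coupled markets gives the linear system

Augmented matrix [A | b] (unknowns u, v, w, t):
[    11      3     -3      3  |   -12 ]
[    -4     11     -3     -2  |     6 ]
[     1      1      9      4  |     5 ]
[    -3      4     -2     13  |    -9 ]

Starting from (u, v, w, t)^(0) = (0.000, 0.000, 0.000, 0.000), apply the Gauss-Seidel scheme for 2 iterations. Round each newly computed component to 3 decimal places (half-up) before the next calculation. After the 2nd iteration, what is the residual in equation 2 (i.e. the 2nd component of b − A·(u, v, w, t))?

Iteration 1:
  u = (-12 - (3)·0.000 - (-3)·0.000 - (3)·0.000) / (11) = -1.091
  v = (6 - (-4)·-1.091 - (-3)·0.000 - (-2)·0.000) / (11) = 0.149
  w = (5 - (1)·-1.091 - (1)·0.149 - (4)·0.000) / (9) = 0.660
  t = (-9 - (-3)·-1.091 - (4)·0.149 - (-2)·0.660) / (13) = -0.888
Iteration 2:
  u = (-12 - (3)·0.149 - (-3)·0.660 - (3)·-0.888) / (11) = -0.709
  v = (6 - (-4)·-0.709 - (-3)·0.660 - (-2)·-0.888) / (11) = 0.306
  w = (5 - (1)·-0.709 - (1)·0.306 - (4)·-0.888) / (9) = 0.995
  t = (-9 - (-3)·-0.709 - (4)·0.306 - (-2)·0.995) / (13) = -0.797
Residual b − A·x = (0.257, 1.189, -0.364, 0.000)

1.189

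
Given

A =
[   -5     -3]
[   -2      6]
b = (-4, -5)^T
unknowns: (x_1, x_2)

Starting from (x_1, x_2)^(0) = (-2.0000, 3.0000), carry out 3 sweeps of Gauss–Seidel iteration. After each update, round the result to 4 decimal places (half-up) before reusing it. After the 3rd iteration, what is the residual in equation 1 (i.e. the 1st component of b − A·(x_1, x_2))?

Iteration 1:
  x_1 = (-4 - (-3)·3.0000) / (-5) = -1.0000
  x_2 = (-5 - (-2)·-1.0000) / (6) = -1.1667
Iteration 2:
  x_1 = (-4 - (-3)·-1.1667) / (-5) = 1.5000
  x_2 = (-5 - (-2)·1.5000) / (6) = -0.3333
Iteration 3:
  x_1 = (-4 - (-3)·-0.3333) / (-5) = 1.0000
  x_2 = (-5 - (-2)·1.0000) / (6) = -0.5000
Residual b − A·x = (-0.5000, 0.0000)

-0.5000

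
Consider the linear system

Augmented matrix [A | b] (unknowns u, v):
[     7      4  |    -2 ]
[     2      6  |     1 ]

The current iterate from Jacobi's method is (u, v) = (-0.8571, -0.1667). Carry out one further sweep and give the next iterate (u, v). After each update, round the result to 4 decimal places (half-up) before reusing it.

One sweep:
  u = (-2 - (4)·-0.1667) / (7) = -0.1905
  v = (1 - (2)·-0.8571) / (6) = 0.4524

(-0.1905, 0.4524)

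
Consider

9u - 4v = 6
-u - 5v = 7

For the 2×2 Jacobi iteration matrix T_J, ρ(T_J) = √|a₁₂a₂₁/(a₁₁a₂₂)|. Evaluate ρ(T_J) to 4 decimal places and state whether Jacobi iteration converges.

0.2981

a₁₂a₂₁/(a₁₁a₂₂) = (-4)·(-1) / ((9)·(-5)) = -0.088889
ρ = √|-0.088889| = √0.088889 = 0.2981
ρ < 1, so Jacobi converges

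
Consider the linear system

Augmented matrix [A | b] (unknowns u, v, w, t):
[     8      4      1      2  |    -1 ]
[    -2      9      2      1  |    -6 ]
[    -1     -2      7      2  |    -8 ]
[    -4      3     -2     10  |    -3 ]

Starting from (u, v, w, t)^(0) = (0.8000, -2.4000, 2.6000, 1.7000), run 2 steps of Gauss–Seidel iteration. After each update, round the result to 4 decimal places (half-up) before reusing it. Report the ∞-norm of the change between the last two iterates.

1.3366

Iteration 1:
  u = (-1 - (4)·-2.4000 - (1)·2.6000 - (2)·1.7000) / (8) = 0.3250
  v = (-6 - (-2)·0.3250 - (2)·2.6000 - (1)·1.7000) / (9) = -1.3611
  w = (-8 - (-1)·0.3250 - (-2)·-1.3611 - (2)·1.7000) / (7) = -1.9710
  t = (-3 - (-4)·0.3250 - (3)·-1.3611 - (-2)·-1.9710) / (10) = -0.1559
Iteration 2:
  u = (-1 - (4)·-1.3611 - (1)·-1.9710 - (2)·-0.1559) / (8) = 0.8409
  v = (-6 - (-2)·0.8409 - (2)·-1.9710 - (1)·-0.1559) / (9) = -0.0245
  w = (-8 - (-1)·0.8409 - (-2)·-0.0245 - (2)·-0.1559) / (7) = -0.9852
  t = (-3 - (-4)·0.8409 - (3)·-0.0245 - (-2)·-0.9852) / (10) = -0.1533
Change: (0.5159, 1.3366, 0.9858, 0.0026) → max |·| = 1.3366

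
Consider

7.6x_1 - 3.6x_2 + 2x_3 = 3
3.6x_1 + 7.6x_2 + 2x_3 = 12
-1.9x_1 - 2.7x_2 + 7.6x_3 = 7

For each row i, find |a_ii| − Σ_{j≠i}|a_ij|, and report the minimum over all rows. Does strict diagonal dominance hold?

2

row 1: |7.6| − (3.6+2) = 2
row 2: |7.6| − (3.6+2) = 2
row 3: |7.6| − (1.9+2.7) = 3
minimum over rows = 2 → strictly diagonally dominant (convergence guaranteed)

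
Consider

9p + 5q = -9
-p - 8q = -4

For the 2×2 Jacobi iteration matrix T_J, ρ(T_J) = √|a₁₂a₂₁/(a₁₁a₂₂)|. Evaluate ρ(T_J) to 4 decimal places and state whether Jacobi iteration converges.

0.2635

a₁₂a₂₁/(a₁₁a₂₂) = (5)·(-1) / ((9)·(-8)) = 0.069444
ρ = √|0.069444| = √0.069444 = 0.2635
ρ < 1, so Jacobi converges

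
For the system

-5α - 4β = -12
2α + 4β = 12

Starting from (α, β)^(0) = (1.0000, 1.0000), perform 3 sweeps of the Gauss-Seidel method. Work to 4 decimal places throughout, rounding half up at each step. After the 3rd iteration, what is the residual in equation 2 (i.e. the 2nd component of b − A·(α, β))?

Iteration 1:
  α = (-12 - (-4)·1.0000) / (-5) = 1.6000
  β = (12 - (2)·1.6000) / (4) = 2.2000
Iteration 2:
  α = (-12 - (-4)·2.2000) / (-5) = 0.6400
  β = (12 - (2)·0.6400) / (4) = 2.6800
Iteration 3:
  α = (-12 - (-4)·2.6800) / (-5) = 0.2560
  β = (12 - (2)·0.2560) / (4) = 2.8720
Residual b − A·x = (0.7680, 0.0000)

0.0000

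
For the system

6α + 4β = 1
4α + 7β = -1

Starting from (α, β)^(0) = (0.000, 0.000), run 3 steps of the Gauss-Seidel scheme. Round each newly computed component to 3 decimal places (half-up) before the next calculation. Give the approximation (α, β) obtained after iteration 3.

Iteration 1:
  α = (1 - (4)·0.000) / (6) = 0.167
  β = (-1 - (4)·0.167) / (7) = -0.238
Iteration 2:
  α = (1 - (4)·-0.238) / (6) = 0.325
  β = (-1 - (4)·0.325) / (7) = -0.329
Iteration 3:
  α = (1 - (4)·-0.329) / (6) = 0.386
  β = (-1 - (4)·0.386) / (7) = -0.363

(0.386, -0.363)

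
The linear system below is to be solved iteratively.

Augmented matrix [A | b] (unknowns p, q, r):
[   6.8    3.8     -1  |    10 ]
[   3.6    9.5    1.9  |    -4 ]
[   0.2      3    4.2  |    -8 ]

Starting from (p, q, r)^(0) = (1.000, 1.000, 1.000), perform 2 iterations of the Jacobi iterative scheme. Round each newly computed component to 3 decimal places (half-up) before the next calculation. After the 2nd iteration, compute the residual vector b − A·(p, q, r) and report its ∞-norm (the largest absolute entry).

Iteration 1:
  p = (10 - (3.8)·1.000 - (-1)·1.000) / (6.8) = 1.059
  q = (-4 - (3.6)·1.000 - (1.9)·1.000) / (9.5) = -1.000
  r = (-8 - (0.2)·1.000 - (3)·1.000) / (4.2) = -2.667
Iteration 2:
  p = (10 - (3.8)·-1.000 - (-1)·-2.667) / (6.8) = 1.637
  q = (-4 - (3.6)·1.059 - (1.9)·-2.667) / (9.5) = -0.289
  r = (-8 - (0.2)·1.059 - (3)·-1.000) / (4.2) = -1.241
Residual b − A·x = (-1.274, -4.790, -2.248); ∞-norm = 4.790

4.790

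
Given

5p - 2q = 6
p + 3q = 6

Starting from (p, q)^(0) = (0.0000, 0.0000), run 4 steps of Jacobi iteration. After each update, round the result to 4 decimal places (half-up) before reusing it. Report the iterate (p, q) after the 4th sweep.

(1.7333, 1.3867)

Iteration 1:
  p = (6 - (-2)·0.0000) / (5) = 1.2000
  q = (6 - (1)·0.0000) / (3) = 2.0000
Iteration 2:
  p = (6 - (-2)·2.0000) / (5) = 2.0000
  q = (6 - (1)·1.2000) / (3) = 1.6000
Iteration 3:
  p = (6 - (-2)·1.6000) / (5) = 1.8400
  q = (6 - (1)·2.0000) / (3) = 1.3333
Iteration 4:
  p = (6 - (-2)·1.3333) / (5) = 1.7333
  q = (6 - (1)·1.8400) / (3) = 1.3867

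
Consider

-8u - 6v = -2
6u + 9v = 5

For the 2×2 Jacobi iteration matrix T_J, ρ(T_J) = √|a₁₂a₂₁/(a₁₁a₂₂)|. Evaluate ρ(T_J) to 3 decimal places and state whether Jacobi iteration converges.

0.707

a₁₂a₂₁/(a₁₁a₂₂) = (-6)·(6) / ((-8)·(9)) = 0.500000
ρ = √|0.500000| = √0.500000 = 0.707
ρ < 1, so Jacobi converges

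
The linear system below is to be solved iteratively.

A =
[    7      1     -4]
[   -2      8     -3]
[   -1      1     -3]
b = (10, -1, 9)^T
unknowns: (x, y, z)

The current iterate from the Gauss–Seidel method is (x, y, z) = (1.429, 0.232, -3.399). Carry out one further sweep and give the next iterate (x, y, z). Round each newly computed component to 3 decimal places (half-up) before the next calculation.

(-0.547, -1.536, -3.330)

One sweep:
  x = (10 - (1)·0.232 - (-4)·-3.399) / (7) = -0.547
  y = (-1 - (-2)·-0.547 - (-3)·-3.399) / (8) = -1.536
  z = (9 - (-1)·-0.547 - (1)·-1.536) / (-3) = -3.330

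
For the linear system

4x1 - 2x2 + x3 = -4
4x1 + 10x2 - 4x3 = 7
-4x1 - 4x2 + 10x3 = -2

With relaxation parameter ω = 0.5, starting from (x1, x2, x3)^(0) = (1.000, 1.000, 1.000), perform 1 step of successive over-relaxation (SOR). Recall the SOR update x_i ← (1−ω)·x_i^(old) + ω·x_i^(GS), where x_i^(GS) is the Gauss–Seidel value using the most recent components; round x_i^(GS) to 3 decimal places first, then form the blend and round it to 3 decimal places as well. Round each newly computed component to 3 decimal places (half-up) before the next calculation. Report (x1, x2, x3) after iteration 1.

(0.125, 1.025, 0.630)

Iteration 1:
  x1: GS value = (-4 - (-2)·1.000 - (1)·1.000) / (4) = -0.750;  x1 ← (1−ω)·1.000 + ω·-0.750 = 0.125
  x2: GS value = (7 - (4)·0.125 - (-4)·1.000) / (10) = 1.050;  x2 ← (1−ω)·1.000 + ω·1.050 = 1.025
  x3: GS value = (-2 - (-4)·0.125 - (-4)·1.025) / (10) = 0.260;  x3 ← (1−ω)·1.000 + ω·0.260 = 0.630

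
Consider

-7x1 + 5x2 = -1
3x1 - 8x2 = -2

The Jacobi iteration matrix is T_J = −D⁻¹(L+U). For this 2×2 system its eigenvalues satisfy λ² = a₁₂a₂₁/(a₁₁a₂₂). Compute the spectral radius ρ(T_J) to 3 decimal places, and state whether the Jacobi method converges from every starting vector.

a₁₂a₂₁/(a₁₁a₂₂) = (5)·(3) / ((-7)·(-8)) = 0.267857
ρ = √|0.267857| = √0.267857 = 0.518
ρ < 1, so Jacobi converges

0.518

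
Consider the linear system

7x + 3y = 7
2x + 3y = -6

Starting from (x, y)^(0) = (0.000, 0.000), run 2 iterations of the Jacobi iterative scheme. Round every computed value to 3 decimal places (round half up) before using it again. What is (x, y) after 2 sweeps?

(1.857, -2.667)

Iteration 1:
  x = (7 - (3)·0.000) / (7) = 1.000
  y = (-6 - (2)·0.000) / (3) = -2.000
Iteration 2:
  x = (7 - (3)·-2.000) / (7) = 1.857
  y = (-6 - (2)·1.000) / (3) = -2.667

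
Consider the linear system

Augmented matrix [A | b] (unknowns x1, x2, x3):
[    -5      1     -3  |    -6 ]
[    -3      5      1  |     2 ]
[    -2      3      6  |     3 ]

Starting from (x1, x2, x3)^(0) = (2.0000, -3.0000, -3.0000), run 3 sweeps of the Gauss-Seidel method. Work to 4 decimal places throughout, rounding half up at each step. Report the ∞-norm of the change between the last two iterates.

Iteration 1:
  x1 = (-6 - (1)·-3.0000 - (-3)·-3.0000) / (-5) = 2.4000
  x2 = (2 - (-3)·2.4000 - (1)·-3.0000) / (5) = 2.4400
  x3 = (3 - (-2)·2.4000 - (3)·2.4400) / (6) = 0.0800
Iteration 2:
  x1 = (-6 - (1)·2.4400 - (-3)·0.0800) / (-5) = 1.6400
  x2 = (2 - (-3)·1.6400 - (1)·0.0800) / (5) = 1.3680
  x3 = (3 - (-2)·1.6400 - (3)·1.3680) / (6) = 0.3627
Iteration 3:
  x1 = (-6 - (1)·1.3680 - (-3)·0.3627) / (-5) = 1.2560
  x2 = (2 - (-3)·1.2560 - (1)·0.3627) / (5) = 1.0811
  x3 = (3 - (-2)·1.2560 - (3)·1.0811) / (6) = 0.3781
Change: (-0.3840, -0.2869, 0.0154) → max |·| = 0.3840

0.3840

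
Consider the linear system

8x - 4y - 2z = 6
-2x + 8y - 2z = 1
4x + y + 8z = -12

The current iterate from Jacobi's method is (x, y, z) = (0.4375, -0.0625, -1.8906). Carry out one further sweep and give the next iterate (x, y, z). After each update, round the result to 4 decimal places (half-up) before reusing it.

(0.2461, -0.2383, -1.7109)

One sweep:
  x = (6 - (-4)·-0.0625 - (-2)·-1.8906) / (8) = 0.2461
  y = (1 - (-2)·0.4375 - (-2)·-1.8906) / (8) = -0.2383
  z = (-12 - (4)·0.4375 - (1)·-0.0625) / (8) = -1.7109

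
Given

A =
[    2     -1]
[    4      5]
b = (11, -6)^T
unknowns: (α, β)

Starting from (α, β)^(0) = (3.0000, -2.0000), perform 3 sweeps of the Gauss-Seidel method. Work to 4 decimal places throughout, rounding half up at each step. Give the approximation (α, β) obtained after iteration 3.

Iteration 1:
  α = (11 - (-1)·-2.0000) / (2) = 4.5000
  β = (-6 - (4)·4.5000) / (5) = -4.8000
Iteration 2:
  α = (11 - (-1)·-4.8000) / (2) = 3.1000
  β = (-6 - (4)·3.1000) / (5) = -3.6800
Iteration 3:
  α = (11 - (-1)·-3.6800) / (2) = 3.6600
  β = (-6 - (4)·3.6600) / (5) = -4.1280

(3.6600, -4.1280)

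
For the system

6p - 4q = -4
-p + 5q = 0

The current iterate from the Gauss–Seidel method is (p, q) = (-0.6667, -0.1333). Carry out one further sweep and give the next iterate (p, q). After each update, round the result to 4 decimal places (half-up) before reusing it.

One sweep:
  p = (-4 - (-4)·-0.1333) / (6) = -0.7555
  q = (0 - (-1)·-0.7555) / (5) = -0.1511

(-0.7555, -0.1511)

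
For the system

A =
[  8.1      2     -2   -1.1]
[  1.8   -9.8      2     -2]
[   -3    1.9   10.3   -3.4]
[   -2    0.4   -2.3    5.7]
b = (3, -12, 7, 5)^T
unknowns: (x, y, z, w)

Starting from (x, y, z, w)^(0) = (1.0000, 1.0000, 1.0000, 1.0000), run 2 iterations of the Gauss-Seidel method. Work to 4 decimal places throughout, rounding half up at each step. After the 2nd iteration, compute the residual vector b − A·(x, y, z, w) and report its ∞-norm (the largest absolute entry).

Iteration 1:
  x = (3 - (2)·1.0000 - (-2)·1.0000 - (-1.1)·1.0000) / (8.1) = 0.5062
  y = (-12 - (1.8)·0.5062 - (2)·1.0000 - (-2)·1.0000) / (-9.8) = 1.3175
  z = (7 - (-3)·0.5062 - (1.9)·1.3175 - (-3.4)·1.0000) / (10.3) = 0.9141
  w = (5 - (-2)·0.5062 - (0.4)·1.3175 - (-2.3)·0.9141) / (5.7) = 1.3312
Iteration 2:
  x = (3 - (2)·1.3175 - (-2)·0.9141 - (-1.1)·1.3312) / (8.1) = 0.4515
  y = (-12 - (1.8)·0.4515 - (2)·0.9141 - (-2)·1.3312) / (-9.8) = 1.2223
  z = (7 - (-3)·0.4515 - (1.9)·1.2223 - (-3.4)·1.3312) / (10.3) = 1.0251
  w = (5 - (-2)·0.4515 - (0.4)·1.2223 - (-2.3)·1.0251) / (5.7) = 1.3635
Residual b − A·x = (0.4483, -0.1574, 0.1095, -0.0001); ∞-norm = 0.4483

0.4483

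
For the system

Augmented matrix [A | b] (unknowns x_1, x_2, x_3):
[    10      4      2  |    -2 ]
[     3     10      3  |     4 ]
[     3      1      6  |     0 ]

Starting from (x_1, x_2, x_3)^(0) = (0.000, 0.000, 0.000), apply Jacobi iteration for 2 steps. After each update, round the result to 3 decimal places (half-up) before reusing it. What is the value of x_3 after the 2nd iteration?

Iteration 1:
  x_1 = (-2 - (4)·0.000 - (2)·0.000) / (10) = -0.200
  x_2 = (4 - (3)·0.000 - (3)·0.000) / (10) = 0.400
  x_3 = (0 - (3)·0.000 - (1)·0.000) / (6) = 0.000
Iteration 2:
  x_1 = (-2 - (4)·0.400 - (2)·0.000) / (10) = -0.360
  x_2 = (4 - (3)·-0.200 - (3)·0.000) / (10) = 0.460
  x_3 = (0 - (3)·-0.200 - (1)·0.400) / (6) = 0.033

0.033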